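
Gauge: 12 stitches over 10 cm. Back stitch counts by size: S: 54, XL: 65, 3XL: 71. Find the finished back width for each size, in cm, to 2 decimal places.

12/10 = 1.2 sts per cm.
S: 54 / 1.2 = 45.000 → 45.00 cm.
XL: 65 / 1.2 = 54.167 → 54.17 cm.
3XL: 71 / 1.2 = 59.167 → 59.17 cm.

S 45.00 cm; XL 54.17 cm; 3XL 59.17 cm.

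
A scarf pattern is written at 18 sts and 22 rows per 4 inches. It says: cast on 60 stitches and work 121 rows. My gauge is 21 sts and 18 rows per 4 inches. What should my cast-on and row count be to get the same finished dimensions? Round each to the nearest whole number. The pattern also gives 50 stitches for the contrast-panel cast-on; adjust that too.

Cast on 70 stitches; work 99 rows; contrast-panel cast-on 58 stitches.

Stitches: 60 × 21/18 = 70.00 → 70.
Rows: 121 × 18/22 = 99.00 → 99.
contrast-panel cast-on: 50 × 21/18 = 58.33 → 58.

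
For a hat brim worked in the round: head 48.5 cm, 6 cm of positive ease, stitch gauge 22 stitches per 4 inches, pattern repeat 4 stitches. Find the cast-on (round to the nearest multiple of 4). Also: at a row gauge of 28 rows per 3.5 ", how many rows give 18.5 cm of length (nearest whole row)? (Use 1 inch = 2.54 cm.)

Cast on 120 stitches; work 58 rows.

Finished = 48.5 + 6 = 54.5 cm.
54.5 cm × 1/2.54 = 21.46 inches.
22/4 = 5.5 sts per in; 21.46 × 5.5 = 118.01 sts.
Nearest multiple of 4 → 120.
18.5 cm = 7.28 inches; × 8 = 58.27 → 58 rows.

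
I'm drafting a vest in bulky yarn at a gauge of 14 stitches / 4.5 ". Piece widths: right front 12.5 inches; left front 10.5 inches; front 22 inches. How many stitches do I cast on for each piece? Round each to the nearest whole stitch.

Rate = 14/4.5 = 3.111 sts per in.
right front: 12.5 × 3.111 = 38.89 → 39.
left front: 10.5 × 3.111 = 32.67 → 33.
front: 22 × 3.111 = 68.44 → 68.

right front 39; left front 33; front 68.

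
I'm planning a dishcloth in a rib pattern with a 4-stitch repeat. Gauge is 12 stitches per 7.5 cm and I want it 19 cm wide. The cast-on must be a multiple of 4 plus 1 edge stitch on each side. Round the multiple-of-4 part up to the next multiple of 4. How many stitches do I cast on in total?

34 stitches.

12 / 7.5 = 1.6 sts per cm.
19 × 1.6 = 30.40 sts.
Less 2 edge sts → 28.40 for the repeat.
Next multiple of 4: 32.
Add back 2 edge sts → 34.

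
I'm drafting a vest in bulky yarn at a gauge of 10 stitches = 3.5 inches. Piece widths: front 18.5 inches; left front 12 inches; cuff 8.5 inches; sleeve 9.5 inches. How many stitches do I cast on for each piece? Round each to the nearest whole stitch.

front 53; left front 34; cuff 24; sleeve 27.

Rate = 10/3.5 = 2.857 sts per in.
front: 18.5 × 2.857 = 52.86 → 53.
left front: 12 × 2.857 = 34.29 → 34.
cuff: 8.5 × 2.857 = 24.29 → 24.
sleeve: 9.5 × 2.857 = 27.14 → 27.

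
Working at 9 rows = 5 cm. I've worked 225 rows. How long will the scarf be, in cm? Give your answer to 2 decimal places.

125.00 cm.

9 rows / 5 cm = 1.8 rows per cm.
225 / 1.8 = 125.000 cm.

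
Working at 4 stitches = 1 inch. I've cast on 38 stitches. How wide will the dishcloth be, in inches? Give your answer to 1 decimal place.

4 stitches / 1 inch = 4 stitches per inch.
38 / 4 = 9.50 inches.

9.5 inches.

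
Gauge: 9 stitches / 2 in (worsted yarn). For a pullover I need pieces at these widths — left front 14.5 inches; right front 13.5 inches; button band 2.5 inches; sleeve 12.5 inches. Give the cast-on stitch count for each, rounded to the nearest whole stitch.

left front 65; right front 61; button band 11; sleeve 56.

Rate = 9/2 = 4.5 sts per in.
left front: 14.5 × 4.5 = 65.25 → 65.
right front: 13.5 × 4.5 = 60.75 → 61.
button band: 2.5 × 4.5 = 11.25 → 11.
sleeve: 12.5 × 4.5 = 56.25 → 56.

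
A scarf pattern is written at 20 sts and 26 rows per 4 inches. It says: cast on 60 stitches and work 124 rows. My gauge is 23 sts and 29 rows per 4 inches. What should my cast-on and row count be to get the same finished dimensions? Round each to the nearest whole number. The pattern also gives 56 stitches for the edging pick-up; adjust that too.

Cast on 69 stitches; work 138 rows; edging pick-up 64 stitches.

Stitches: 60 × 23/20 = 69.00 → 69.
Rows: 124 × 29/26 = 138.31 → 138.
edging pick-up: 56 × 23/20 = 64.40 → 64.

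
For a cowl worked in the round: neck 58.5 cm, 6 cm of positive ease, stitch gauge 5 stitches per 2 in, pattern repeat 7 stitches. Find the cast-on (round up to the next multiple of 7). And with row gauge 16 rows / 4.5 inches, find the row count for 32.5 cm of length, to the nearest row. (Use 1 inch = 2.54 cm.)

Cast on 70 stitches; work 45 rows.

Finished = 58.5 + 6 = 64.5 cm.
64.5 cm × 1/2.54 = 25.39 inches.
5/2 = 2.5 sts per in; 25.39 × 2.5 = 63.48 sts.
Next multiple of 7 → 70.
32.5 cm = 12.80 inches; × 3.556 = 45.49 → 45 rows.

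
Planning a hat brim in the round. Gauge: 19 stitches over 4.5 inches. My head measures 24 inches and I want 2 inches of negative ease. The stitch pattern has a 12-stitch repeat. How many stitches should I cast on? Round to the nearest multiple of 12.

Finished = 24 − 2 = 22 inches.
19 / 4.5 = 4.222 sts/in.
22 × 4.222 = 92.89 sts.
Nearest multiple of 12: 96.

Cast on 96 stitches.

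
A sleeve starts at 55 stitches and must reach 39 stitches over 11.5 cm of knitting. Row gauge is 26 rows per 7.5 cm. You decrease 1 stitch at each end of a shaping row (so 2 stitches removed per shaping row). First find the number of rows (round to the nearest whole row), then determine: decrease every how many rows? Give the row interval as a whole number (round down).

Decrease every 5th row.

Rows = 11.5 × 3.467 = 39.9 → 40 rows.
Stitches to remove: 16 → 8 shaping rows (at 2 st each).
40 / 8 = 5.00 → every 5 rows.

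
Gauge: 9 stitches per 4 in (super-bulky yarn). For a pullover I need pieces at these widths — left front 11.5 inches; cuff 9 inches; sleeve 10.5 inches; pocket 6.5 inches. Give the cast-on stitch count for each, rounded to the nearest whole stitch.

left front 26; cuff 20; sleeve 24; pocket 15.

Rate = 9/4 = 2.25 sts per in.
left front: 11.5 × 2.25 = 25.88 → 26.
cuff: 9 × 2.25 = 20.25 → 20.
sleeve: 10.5 × 2.25 = 23.62 → 24.
pocket: 6.5 × 2.25 = 14.62 → 15.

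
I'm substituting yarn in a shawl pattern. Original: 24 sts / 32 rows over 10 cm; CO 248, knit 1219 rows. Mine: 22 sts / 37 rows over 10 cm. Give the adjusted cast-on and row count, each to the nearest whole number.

Cast on 227 stitches; work 1409 rows.

Stitches: 248 × 22/24 = 227.33 → 227.
Rows: 1219 × 37/32 = 1409.47 → 1409.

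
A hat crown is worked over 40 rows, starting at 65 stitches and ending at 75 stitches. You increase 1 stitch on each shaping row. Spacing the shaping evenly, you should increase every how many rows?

Stitches to add: |75 − 65| = 10.
Shaping rows needed: 10 / 1 = 10.
40 rows / 10 = every 4 rows.

Increase every 4th row.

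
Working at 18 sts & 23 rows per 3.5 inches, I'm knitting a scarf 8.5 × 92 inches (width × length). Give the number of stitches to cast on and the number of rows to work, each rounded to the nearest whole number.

Stitch gauge = 18/3.5 = 5.143 sts/in; 8.5 × 5.143 = 43.71 → 44 sts.
Row gauge = 23/3.5 = 6.571 rows/in; 92 × 6.571 = 604.57 → 605 rows.

Cast on 44 stitches and work 605 rows.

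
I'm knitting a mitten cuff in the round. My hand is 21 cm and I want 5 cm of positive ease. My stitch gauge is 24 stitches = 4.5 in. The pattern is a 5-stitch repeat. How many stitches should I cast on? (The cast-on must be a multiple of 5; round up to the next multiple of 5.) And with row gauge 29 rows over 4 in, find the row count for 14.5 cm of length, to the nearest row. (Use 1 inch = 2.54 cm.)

Finished = 21 + 5 = 26 cm.
26 cm × 1/2.54 = 10.24 inches.
24/4.5 = 5.333 sts per in; 10.24 × 5.333 = 54.59 sts.
Next multiple of 5 → 55.
14.5 cm = 5.71 inches; × 7.25 = 41.39 → 41 rows.

Cast on 55 stitches; work 41 rows.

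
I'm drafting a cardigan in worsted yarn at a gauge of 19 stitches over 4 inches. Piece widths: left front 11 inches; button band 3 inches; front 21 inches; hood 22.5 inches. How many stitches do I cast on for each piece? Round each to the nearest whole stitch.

left front 52; button band 14; front 100; hood 107.

Rate = 19/4 = 4.75 sts per in.
left front: 11 × 4.75 = 52.25 → 52.
button band: 3 × 4.75 = 14.25 → 14.
front: 21 × 4.75 = 99.75 → 100.
hood: 22.5 × 4.75 = 106.88 → 107.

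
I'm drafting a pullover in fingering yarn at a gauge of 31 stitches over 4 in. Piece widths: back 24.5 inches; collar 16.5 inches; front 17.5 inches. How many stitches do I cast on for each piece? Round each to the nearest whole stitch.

Rate = 31/4 = 7.75 sts per in.
back: 24.5 × 7.75 = 189.88 → 190.
collar: 16.5 × 7.75 = 127.88 → 128.
front: 17.5 × 7.75 = 135.62 → 136.

back 190; collar 128; front 136.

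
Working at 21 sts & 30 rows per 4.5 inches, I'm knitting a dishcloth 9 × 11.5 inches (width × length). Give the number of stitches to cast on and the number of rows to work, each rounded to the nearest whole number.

Stitch gauge = 21/4.5 = 4.667 sts/in; 9 × 4.667 = 42.00 → 42 sts.
Row gauge = 30/4.5 = 6.667 rows/in; 11.5 × 6.667 = 76.67 → 77 rows.

Cast on 42 stitches and work 77 rows.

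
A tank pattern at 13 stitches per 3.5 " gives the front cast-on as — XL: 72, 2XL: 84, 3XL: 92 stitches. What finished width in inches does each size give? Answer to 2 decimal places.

13/3.5 = 3.714 sts per in.
XL: 72 / 3.714 = 19.385 → 19.38 in.
2XL: 84 / 3.714 = 22.615 → 22.62 in.
3XL: 92 / 3.714 = 24.769 → 24.77 in.

XL 19.38 inches; 2XL 22.62 inches; 3XL 24.77 inches.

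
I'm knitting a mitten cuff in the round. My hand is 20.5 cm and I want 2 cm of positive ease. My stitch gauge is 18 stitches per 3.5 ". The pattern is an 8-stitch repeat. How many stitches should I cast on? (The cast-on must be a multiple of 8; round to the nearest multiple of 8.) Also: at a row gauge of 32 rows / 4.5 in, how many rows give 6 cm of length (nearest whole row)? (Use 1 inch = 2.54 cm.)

Cast on 48 stitches; work 17 rows.

Finished = 20.5 + 2 = 22.5 cm.
22.5 cm × 1/2.54 = 8.86 inches.
18/3.5 = 5.143 sts per in; 8.86 × 5.143 = 45.56 sts.
Nearest multiple of 8 → 48.
6 cm = 2.36 inches; × 7.111 = 16.80 → 17 rows.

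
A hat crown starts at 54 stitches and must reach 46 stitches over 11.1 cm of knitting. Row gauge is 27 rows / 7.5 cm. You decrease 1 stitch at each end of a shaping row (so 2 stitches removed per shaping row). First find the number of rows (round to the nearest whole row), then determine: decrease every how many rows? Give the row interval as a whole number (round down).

Rows = 11.1 × 3.6 = 40.0 → 40 rows.
Stitches to remove: 8 → 4 shaping rows (at 2 st each).
40 / 4 = 10.00 → every 10 rows.

Decrease every 10th row.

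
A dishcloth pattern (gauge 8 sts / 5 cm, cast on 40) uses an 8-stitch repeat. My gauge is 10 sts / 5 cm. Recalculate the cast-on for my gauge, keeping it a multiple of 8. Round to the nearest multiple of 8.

40 × 10 / 8 = 50.00.
Nearest multiple of 8: 48.

48 stitches.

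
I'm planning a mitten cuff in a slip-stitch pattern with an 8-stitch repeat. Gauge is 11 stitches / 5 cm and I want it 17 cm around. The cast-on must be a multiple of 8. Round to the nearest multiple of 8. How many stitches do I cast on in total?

11 / 5 = 2.2 sts per cm.
17 × 2.2 = 37.40 sts.
Nearest multiple of 8: 40.

CO 40 sts.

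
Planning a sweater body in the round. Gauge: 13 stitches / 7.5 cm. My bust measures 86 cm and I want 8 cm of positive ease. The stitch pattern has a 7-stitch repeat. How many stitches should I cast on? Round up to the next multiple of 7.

Finished = 86 + 8 = 94 cm.
13 / 7.5 = 1.733 sts/cm.
94 × 1.733 = 162.93 sts.
Next multiple of 7: 168.

Cast on 168 stitches.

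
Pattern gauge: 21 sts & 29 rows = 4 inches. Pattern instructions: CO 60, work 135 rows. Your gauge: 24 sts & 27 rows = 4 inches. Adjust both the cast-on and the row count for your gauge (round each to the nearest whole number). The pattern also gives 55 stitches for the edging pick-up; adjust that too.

Stitches: 60 × 24/21 = 68.57 → 69.
Rows: 135 × 27/29 = 125.69 → 126.
edging pick-up: 55 × 24/21 = 62.86 → 63.

Cast on 69 stitches; work 126 rows; edging pick-up 63 stitches.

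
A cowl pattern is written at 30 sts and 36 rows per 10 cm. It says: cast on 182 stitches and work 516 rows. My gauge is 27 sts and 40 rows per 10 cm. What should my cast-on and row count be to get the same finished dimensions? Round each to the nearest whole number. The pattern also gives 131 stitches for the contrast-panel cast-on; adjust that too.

Stitches: 182 × 27/30 = 163.80 → 164.
Rows: 516 × 40/36 = 573.33 → 573.
contrast-panel cast-on: 131 × 27/30 = 117.90 → 118.

Cast on 164 stitches; work 573 rows; contrast-panel cast-on 118 stitches.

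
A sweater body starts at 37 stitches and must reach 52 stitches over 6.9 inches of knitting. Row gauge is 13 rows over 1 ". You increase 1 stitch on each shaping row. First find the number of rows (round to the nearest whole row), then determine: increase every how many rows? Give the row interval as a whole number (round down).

Increase every 6th row.

Rows = 6.9 × 13 = 89.7 → 90 rows.
Stitches to add: 15 → 15 shaping rows (at 1 st each).
90 / 15 = 6.00 → every 6 rows.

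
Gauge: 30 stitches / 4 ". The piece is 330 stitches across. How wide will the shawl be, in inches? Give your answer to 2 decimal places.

44.00 inches.

30 stitches / 4 inch = 7.5 stitches per inch.
330 / 7.5 = 44.000 inches.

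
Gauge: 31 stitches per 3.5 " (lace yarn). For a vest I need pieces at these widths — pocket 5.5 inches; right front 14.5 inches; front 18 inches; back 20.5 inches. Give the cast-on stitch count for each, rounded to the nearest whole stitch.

pocket 49; right front 128; front 159; back 182.

Rate = 31/3.5 = 8.857 sts per in.
pocket: 5.5 × 8.857 = 48.71 → 49.
right front: 14.5 × 8.857 = 128.43 → 128.
front: 18 × 8.857 = 159.43 → 159.
back: 20.5 × 8.857 = 181.57 → 182.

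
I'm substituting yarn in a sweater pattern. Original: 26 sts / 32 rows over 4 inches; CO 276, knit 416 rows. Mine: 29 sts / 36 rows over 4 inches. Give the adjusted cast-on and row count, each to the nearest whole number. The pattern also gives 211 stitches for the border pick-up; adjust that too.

Stitches: 276 × 29/26 = 307.85 → 308.
Rows: 416 × 36/32 = 468.00 → 468.
border pick-up: 211 × 29/26 = 235.35 → 235.

Cast on 308 stitches; work 468 rows; border pick-up 235 stitches.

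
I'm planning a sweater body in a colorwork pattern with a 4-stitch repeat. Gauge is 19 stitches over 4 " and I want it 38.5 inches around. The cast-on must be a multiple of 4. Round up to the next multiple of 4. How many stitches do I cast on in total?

184 stitches.

19 / 4 = 4.75 sts per inch.
38.5 × 4.75 = 182.88 sts.
Next multiple of 4: 184.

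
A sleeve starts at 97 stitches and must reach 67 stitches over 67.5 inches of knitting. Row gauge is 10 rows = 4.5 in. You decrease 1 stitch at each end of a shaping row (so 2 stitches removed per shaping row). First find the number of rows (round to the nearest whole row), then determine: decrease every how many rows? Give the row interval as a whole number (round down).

Rows = 67.5 × 2.222 = 150.0 → 150 rows.
Stitches to remove: 30 → 15 shaping rows (at 2 st each).
150 / 15 = 10.00 → every 10 rows.

Decrease every 10th row.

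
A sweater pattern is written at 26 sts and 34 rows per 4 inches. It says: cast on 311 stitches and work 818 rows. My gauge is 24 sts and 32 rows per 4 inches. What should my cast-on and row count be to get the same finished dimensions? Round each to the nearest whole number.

Cast on 287 stitches; work 770 rows.

Stitches: 311 × 24/26 = 287.08 → 287.
Rows: 818 × 32/34 = 769.88 → 770.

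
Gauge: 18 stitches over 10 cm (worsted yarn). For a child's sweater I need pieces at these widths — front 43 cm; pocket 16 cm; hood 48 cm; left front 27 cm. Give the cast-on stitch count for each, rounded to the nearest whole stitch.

front 77; pocket 29; hood 86; left front 49.

Rate = 18/10 = 1.8 sts per cm.
front: 43 × 1.8 = 77.40 → 77.
pocket: 16 × 1.8 = 28.80 → 29.
hood: 48 × 1.8 = 86.40 → 86.
left front: 27 × 1.8 = 48.60 → 49.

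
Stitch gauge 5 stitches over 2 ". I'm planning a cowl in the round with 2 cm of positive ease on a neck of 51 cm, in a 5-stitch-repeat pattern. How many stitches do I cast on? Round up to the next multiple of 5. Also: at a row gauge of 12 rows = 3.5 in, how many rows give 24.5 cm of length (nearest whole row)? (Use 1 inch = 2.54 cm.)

Finished = 51 + 2 = 53 cm.
53 cm × 1/2.54 = 20.87 inches.
5/2 = 2.5 sts per in; 20.87 × 2.5 = 52.17 sts.
Next multiple of 5 → 55.
24.5 cm = 9.65 inches; × 3.429 = 33.07 → 33 rows.

Cast on 55 stitches; work 33 rows.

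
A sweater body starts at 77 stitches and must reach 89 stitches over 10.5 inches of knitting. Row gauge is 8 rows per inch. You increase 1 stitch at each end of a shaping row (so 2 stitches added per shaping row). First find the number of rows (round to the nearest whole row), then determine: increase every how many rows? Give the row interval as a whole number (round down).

Rows = 10.5 × 8 = 84.0 → 84 rows.
Stitches to add: 12 → 6 shaping rows (at 2 st each).
84 / 6 = 14.00 → every 14 rows.

Increase every 14th row.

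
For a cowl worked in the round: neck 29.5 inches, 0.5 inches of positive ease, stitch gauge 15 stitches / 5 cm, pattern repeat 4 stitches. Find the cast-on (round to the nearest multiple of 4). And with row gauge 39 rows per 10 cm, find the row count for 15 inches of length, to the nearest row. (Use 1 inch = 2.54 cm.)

Finished = 29.5 + 0.5 = 30 inches.
30 inches × 2.54 = 76.20 cm.
15/5 = 3 sts per cm; 76.20 × 3 = 228.60 sts.
Nearest multiple of 4 → 228.
15 inches = 38.10 cm; × 3.9 = 148.59 → 149 rows.

Cast on 228 stitches; work 149 rows.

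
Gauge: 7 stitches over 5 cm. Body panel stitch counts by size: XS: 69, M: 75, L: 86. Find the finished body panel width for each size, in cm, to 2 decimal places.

XS 49.29 cm; M 53.57 cm; L 61.43 cm.

7/5 = 1.4 sts per cm.
XS: 69 / 1.4 = 49.286 → 49.29 cm.
M: 75 / 1.4 = 53.571 → 53.57 cm.
L: 86 / 1.4 = 61.429 → 61.43 cm.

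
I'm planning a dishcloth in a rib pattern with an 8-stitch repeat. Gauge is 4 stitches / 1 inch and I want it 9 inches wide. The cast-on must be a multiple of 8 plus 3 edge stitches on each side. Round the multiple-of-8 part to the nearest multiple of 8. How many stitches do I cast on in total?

4 / 1 = 4 sts per inch.
9 × 4 = 36.00 sts.
Less 6 edge sts → 30.00 for the repeat.
Nearest multiple of 8: 32.
Add back 6 edge sts → 38.

38 stitches.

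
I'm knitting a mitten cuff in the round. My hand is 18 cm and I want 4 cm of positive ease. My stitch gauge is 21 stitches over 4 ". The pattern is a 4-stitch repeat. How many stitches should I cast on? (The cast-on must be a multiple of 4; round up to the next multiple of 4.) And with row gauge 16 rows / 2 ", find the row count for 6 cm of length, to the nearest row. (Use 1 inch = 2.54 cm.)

Cast on 48 stitches; work 19 rows.

Finished = 18 + 4 = 22 cm.
22 cm × 1/2.54 = 8.66 inches.
21/4 = 5.25 sts per in; 8.66 × 5.25 = 45.47 sts.
Next multiple of 4 → 48.
6 cm = 2.36 inches; × 8 = 18.90 → 19 rows.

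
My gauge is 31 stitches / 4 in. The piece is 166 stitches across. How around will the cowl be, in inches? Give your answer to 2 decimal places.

31 stitches / 4 inch = 7.75 stitches per inch.
166 / 7.75 = 21.419 inches.

21.42 inches.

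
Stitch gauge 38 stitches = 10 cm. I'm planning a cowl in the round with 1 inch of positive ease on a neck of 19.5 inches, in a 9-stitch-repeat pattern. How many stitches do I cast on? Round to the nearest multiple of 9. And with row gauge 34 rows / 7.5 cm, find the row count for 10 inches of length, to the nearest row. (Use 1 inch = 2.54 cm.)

Finished = 19.5 + 1 = 20.5 inches.
20.5 inches × 2.54 = 52.07 cm.
38/10 = 3.8 sts per cm; 52.07 × 3.8 = 197.87 sts.
Nearest multiple of 9 → 198.
10 inches = 25.40 cm; × 4.533 = 115.15 → 115 rows.

Cast on 198 stitches; work 115 rows.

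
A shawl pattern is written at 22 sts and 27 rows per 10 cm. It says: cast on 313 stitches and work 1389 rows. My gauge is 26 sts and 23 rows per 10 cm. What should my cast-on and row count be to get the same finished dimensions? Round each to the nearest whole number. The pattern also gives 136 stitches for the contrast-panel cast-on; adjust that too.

Cast on 370 stitches; work 1183 rows; contrast-panel cast-on 161 stitches.

Stitches: 313 × 26/22 = 369.91 → 370.
Rows: 1389 × 23/27 = 1183.22 → 1183.
contrast-panel cast-on: 136 × 26/22 = 160.73 → 161.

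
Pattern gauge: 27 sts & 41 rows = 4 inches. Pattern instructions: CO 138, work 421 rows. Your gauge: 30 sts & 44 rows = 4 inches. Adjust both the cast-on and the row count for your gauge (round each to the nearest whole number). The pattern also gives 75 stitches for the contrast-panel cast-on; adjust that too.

Stitches: 138 × 30/27 = 153.33 → 153.
Rows: 421 × 44/41 = 451.80 → 452.
contrast-panel cast-on: 75 × 30/27 = 83.33 → 83.

Cast on 153 stitches; work 452 rows; contrast-panel cast-on 83 stitches.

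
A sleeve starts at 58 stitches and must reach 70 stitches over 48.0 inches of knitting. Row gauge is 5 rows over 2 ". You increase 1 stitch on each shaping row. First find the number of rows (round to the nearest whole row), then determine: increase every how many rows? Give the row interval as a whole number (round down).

Increase every 10th row.

Rows = 48.0 × 2.5 = 120.0 → 120 rows.
Stitches to add: 12 → 12 shaping rows (at 1 st each).
120 / 12 = 10.00 → every 10 rows.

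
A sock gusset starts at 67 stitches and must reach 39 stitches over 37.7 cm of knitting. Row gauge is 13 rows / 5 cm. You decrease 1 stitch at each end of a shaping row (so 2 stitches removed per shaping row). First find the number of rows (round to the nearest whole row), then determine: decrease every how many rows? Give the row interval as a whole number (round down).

Decrease every 7th row.

Rows = 37.7 × 2.6 = 98.0 → 98 rows.
Stitches to remove: 28 → 14 shaping rows (at 2 st each).
98 / 14 = 7.00 → every 7 rows.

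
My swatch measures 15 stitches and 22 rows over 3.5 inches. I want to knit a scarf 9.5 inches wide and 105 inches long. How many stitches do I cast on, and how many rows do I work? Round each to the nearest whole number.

Cast on 41 stitches and work 660 rows.

Stitch gauge = 15/3.5 = 4.286 sts/in; 9.5 × 4.286 = 40.71 → 41 sts.
Row gauge = 22/3.5 = 6.286 rows/in; 105 × 6.286 = 660.00 → 660 rows.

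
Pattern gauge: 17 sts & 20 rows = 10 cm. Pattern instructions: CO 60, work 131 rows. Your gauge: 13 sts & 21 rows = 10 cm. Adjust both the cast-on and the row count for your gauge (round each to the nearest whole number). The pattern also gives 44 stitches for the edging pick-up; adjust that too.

Stitches: 60 × 13/17 = 45.88 → 46.
Rows: 131 × 21/20 = 137.55 → 138.
edging pick-up: 44 × 13/17 = 33.65 → 34.

Cast on 46 stitches; work 138 rows; edging pick-up 34 stitches.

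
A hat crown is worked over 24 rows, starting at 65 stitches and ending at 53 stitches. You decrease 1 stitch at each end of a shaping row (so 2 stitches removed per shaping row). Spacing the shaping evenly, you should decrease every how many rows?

Decrease every 4th row.

Stitches to remove: |53 − 65| = 12.
Shaping rows needed: 12 / 2 = 6.
24 rows / 6 = every 4 rows.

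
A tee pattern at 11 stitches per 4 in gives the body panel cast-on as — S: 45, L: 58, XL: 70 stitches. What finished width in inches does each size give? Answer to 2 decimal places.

11/4 = 2.75 sts per in.
S: 45 / 2.75 = 16.364 → 16.36 in.
L: 58 / 2.75 = 21.091 → 21.09 in.
XL: 70 / 2.75 = 25.455 → 25.45 in.

S 16.36 inches; L 21.09 inches; XL 25.45 inches.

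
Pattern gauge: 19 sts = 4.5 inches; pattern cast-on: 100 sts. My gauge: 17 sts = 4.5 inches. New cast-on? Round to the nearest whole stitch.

89 stitches.

Scale factor = 17 / 19 = 0.895.
100 × 17 / 19 = 89.47 sts.
→ 89 sts.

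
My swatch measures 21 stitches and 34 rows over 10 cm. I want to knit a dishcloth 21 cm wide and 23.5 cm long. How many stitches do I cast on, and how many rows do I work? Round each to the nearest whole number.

Stitch gauge = 21/10 = 2.1 sts/cm; 21 × 2.1 = 44.10 → 44 sts.
Row gauge = 34/10 = 3.4 rows/cm; 23.5 × 3.4 = 79.90 → 80 rows.

Cast on 44 stitches and work 80 rows.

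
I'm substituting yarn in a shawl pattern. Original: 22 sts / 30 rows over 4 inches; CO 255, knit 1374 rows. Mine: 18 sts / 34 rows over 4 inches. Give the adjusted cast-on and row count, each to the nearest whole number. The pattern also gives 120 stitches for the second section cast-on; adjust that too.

Cast on 209 stitches; work 1557 rows; second section cast-on 98 stitches.

Stitches: 255 × 18/22 = 208.64 → 209.
Rows: 1374 × 34/30 = 1557.20 → 1557.
second section cast-on: 120 × 18/22 = 98.18 → 98.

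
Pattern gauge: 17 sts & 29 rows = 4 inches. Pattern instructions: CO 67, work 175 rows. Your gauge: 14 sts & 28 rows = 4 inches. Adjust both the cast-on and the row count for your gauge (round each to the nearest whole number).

Stitches: 67 × 14/17 = 55.18 → 55.
Rows: 175 × 28/29 = 168.97 → 169.

Cast on 55 stitches; work 169 rows.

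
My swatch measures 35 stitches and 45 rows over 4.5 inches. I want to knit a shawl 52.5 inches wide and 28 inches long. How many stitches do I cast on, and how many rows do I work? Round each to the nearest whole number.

Cast on 408 stitches and work 280 rows.

Stitch gauge = 35/4.5 = 7.778 sts/in; 52.5 × 7.778 = 408.33 → 408 sts.
Row gauge = 45/4.5 = 10 rows/in; 28 × 10 = 280.00 → 280 rows.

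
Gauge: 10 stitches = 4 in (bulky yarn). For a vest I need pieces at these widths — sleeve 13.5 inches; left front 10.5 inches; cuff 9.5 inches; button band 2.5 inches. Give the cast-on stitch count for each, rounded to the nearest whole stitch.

Rate = 10/4 = 2.5 sts per in.
sleeve: 13.5 × 2.5 = 33.75 → 34.
left front: 10.5 × 2.5 = 26.25 → 26.
cuff: 9.5 × 2.5 = 23.75 → 24.
button band: 2.5 × 2.5 = 6.25 → 6.

sleeve 34; left front 26; cuff 24; button band 6.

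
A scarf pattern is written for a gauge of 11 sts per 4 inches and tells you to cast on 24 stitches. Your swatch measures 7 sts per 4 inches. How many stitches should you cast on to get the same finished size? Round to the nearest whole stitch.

Scale factor = 7 / 11 = 0.636.
24 × 7 / 11 = 15.27 sts.
→ 15 sts.

15 stitches.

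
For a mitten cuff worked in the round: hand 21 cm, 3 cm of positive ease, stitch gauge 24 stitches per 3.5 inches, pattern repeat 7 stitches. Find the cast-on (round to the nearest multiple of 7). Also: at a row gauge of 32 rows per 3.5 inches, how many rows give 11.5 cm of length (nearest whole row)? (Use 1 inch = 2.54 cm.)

Finished = 21 + 3 = 24 cm.
24 cm × 1/2.54 = 9.45 inches.
24/3.5 = 6.857 sts per in; 9.45 × 6.857 = 64.79 sts.
Nearest multiple of 7 → 63.
11.5 cm = 4.53 inches; × 9.143 = 41.39 → 41 rows.

Cast on 63 stitches; work 41 rows.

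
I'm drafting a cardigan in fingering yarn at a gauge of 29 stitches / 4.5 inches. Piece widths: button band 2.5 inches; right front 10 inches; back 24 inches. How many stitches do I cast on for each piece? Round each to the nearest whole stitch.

button band 16; right front 64; back 155.

Rate = 29/4.5 = 6.444 sts per in.
button band: 2.5 × 6.444 = 16.11 → 16.
right front: 10 × 6.444 = 64.44 → 64.
back: 24 × 6.444 = 154.67 → 155.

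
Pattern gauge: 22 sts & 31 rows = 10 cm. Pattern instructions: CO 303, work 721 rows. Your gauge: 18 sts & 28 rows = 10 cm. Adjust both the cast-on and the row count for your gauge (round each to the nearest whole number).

Cast on 248 stitches; work 651 rows.

Stitches: 303 × 18/22 = 247.91 → 248.
Rows: 721 × 28/31 = 651.23 → 651.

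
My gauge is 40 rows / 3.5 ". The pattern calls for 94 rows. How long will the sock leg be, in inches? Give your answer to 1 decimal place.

8.2 inches.

40 rows / 3.5 inch = 11.429 rows per inch.
94 / 11.429 = 8.22 inches.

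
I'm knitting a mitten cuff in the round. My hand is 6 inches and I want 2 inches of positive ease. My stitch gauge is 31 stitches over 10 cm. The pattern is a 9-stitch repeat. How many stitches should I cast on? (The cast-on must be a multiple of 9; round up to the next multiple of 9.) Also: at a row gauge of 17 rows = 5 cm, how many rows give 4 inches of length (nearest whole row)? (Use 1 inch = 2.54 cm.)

Finished = 6 + 2 = 8 inches.
8 inches × 2.54 = 20.32 cm.
31/10 = 3.1 sts per cm; 20.32 × 3.1 = 62.99 sts.
Next multiple of 9 → 63.
4 inches = 10.16 cm; × 3.4 = 34.54 → 35 rows.

Cast on 63 stitches; work 35 rows.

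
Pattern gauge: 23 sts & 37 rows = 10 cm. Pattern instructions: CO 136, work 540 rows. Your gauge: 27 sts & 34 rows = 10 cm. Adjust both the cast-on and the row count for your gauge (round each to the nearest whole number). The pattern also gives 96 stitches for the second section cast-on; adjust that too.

Cast on 160 stitches; work 496 rows; second section cast-on 113 stitches.

Stitches: 136 × 27/23 = 159.65 → 160.
Rows: 540 × 34/37 = 496.22 → 496.
second section cast-on: 96 × 27/23 = 112.70 → 113.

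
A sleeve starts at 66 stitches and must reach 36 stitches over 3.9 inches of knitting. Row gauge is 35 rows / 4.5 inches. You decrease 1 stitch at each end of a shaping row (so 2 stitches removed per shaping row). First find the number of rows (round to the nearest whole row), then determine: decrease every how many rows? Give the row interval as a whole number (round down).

Decrease every 2nd row.

Rows = 3.9 × 7.778 = 30.3 → 30 rows.
Stitches to remove: 30 → 15 shaping rows (at 2 st each).
30 / 15 = 2.00 → every 2 rows.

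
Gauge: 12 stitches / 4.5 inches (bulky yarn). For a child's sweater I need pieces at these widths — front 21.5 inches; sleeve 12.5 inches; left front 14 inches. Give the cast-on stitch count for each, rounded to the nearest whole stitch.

front 57; sleeve 33; left front 37.

Rate = 12/4.5 = 2.667 sts per in.
front: 21.5 × 2.667 = 57.33 → 57.
sleeve: 12.5 × 2.667 = 33.33 → 33.
left front: 14 × 2.667 = 37.33 → 37.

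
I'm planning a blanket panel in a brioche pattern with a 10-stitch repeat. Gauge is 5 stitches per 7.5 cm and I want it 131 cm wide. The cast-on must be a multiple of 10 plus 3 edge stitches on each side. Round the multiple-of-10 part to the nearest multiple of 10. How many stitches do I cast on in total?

5 / 7.5 = 0.667 sts per cm.
131 × 0.667 = 87.33 sts.
Less 6 edge sts → 81.33 for the repeat.
Nearest multiple of 10: 80.
Add back 6 edge sts → 86.

Cast on 86 stitches.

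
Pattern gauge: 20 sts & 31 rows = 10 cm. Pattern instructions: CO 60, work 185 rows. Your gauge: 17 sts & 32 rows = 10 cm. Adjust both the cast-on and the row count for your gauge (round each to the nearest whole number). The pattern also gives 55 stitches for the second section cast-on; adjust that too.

Stitches: 60 × 17/20 = 51.00 → 51.
Rows: 185 × 32/31 = 190.97 → 191.
second section cast-on: 55 × 17/20 = 46.75 → 47.

Cast on 51 stitches; work 191 rows; second section cast-on 47 stitches.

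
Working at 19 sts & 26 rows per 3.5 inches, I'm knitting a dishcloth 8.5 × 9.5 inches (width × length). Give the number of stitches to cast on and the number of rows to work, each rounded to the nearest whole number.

Cast on 46 stitches and work 71 rows.

Stitch gauge = 19/3.5 = 5.429 sts/in; 8.5 × 5.429 = 46.14 → 46 sts.
Row gauge = 26/3.5 = 7.429 rows/in; 9.5 × 7.429 = 70.57 → 71 rows.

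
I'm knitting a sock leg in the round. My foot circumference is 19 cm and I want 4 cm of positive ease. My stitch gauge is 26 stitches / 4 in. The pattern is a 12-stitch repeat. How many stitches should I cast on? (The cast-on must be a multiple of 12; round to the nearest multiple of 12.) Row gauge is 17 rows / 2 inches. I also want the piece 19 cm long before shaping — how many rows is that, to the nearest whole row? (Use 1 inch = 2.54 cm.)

Finished = 19 + 4 = 23 cm.
23 cm × 1/2.54 = 9.06 inches.
26/4 = 6.5 sts per in; 9.06 × 6.5 = 58.86 sts.
Nearest multiple of 12 → 60.
19 cm = 7.48 inches; × 8.5 = 63.58 → 64 rows.

Cast on 60 stitches; work 64 rows.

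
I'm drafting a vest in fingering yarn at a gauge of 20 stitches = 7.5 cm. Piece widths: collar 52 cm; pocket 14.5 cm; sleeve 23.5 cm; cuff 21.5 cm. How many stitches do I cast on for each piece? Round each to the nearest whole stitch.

Rate = 20/7.5 = 2.667 sts per cm.
collar: 52 × 2.667 = 138.67 → 139.
pocket: 14.5 × 2.667 = 38.67 → 39.
sleeve: 23.5 × 2.667 = 62.67 → 63.
cuff: 21.5 × 2.667 = 57.33 → 57.

collar 139; pocket 39; sleeve 63; cuff 57.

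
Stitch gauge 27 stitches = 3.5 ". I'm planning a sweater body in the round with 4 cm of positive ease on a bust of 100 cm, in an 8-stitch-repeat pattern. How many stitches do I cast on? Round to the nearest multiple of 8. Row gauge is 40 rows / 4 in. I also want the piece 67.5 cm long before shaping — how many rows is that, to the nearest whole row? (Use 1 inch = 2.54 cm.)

Cast on 312 stitches; work 266 rows.

Finished = 100 + 4 = 104 cm.
104 cm × 1/2.54 = 40.94 inches.
27/3.5 = 7.714 sts per in; 40.94 × 7.714 = 315.86 sts.
Nearest multiple of 8 → 312.
67.5 cm = 26.57 inches; × 10 = 265.75 → 266 rows.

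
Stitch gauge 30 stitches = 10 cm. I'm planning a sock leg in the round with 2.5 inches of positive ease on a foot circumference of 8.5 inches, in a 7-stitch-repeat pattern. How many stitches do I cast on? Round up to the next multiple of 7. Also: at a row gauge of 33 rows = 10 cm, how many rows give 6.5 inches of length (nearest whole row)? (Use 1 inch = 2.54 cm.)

Finished = 8.5 + 2.5 = 11 inches.
11 inches × 2.54 = 27.94 cm.
30/10 = 3 sts per cm; 27.94 × 3 = 83.82 sts.
Next multiple of 7 → 84.
6.5 inches = 16.51 cm; × 3.3 = 54.48 → 54 rows.

Cast on 84 stitches; work 54 rows.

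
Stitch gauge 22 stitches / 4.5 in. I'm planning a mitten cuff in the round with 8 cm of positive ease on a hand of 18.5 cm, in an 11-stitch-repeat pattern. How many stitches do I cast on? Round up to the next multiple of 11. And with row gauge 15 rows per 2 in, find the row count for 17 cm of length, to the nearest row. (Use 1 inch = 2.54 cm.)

Finished = 18.5 + 8 = 26.5 cm.
26.5 cm × 1/2.54 = 10.43 inches.
22/4.5 = 4.889 sts per in; 10.43 × 4.889 = 51.01 sts.
Next multiple of 11 → 55.
17 cm = 6.69 inches; × 7.5 = 50.20 → 50 rows.

Cast on 55 stitches; work 50 rows.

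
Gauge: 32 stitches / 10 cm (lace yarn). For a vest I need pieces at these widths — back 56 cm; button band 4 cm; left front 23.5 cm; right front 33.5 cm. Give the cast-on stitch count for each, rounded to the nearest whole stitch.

back 179; button band 13; left front 75; right front 107.

Rate = 32/10 = 3.2 sts per cm.
back: 56 × 3.2 = 179.20 → 179.
button band: 4 × 3.2 = 12.80 → 13.
left front: 23.5 × 3.2 = 75.20 → 75.
right front: 33.5 × 3.2 = 107.20 → 107.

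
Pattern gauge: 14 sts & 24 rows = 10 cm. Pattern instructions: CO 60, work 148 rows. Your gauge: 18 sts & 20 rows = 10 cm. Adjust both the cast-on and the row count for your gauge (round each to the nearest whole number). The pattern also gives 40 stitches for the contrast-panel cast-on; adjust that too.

Stitches: 60 × 18/14 = 77.14 → 77.
Rows: 148 × 20/24 = 123.33 → 123.
contrast-panel cast-on: 40 × 18/14 = 51.43 → 51.

Cast on 77 stitches; work 123 rows; contrast-panel cast-on 51 stitches.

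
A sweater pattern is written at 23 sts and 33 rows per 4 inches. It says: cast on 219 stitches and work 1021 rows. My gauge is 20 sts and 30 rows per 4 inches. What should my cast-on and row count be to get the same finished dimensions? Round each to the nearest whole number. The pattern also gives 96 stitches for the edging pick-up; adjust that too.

Stitches: 219 × 20/23 = 190.43 → 190.
Rows: 1021 × 30/33 = 928.18 → 928.
edging pick-up: 96 × 20/23 = 83.48 → 83.

Cast on 190 stitches; work 928 rows; edging pick-up 83 stitches.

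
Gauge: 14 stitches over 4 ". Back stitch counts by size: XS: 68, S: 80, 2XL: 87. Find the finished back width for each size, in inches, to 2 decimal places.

14/4 = 3.5 sts per in.
XS: 68 / 3.5 = 19.429 → 19.43 in.
S: 80 / 3.5 = 22.857 → 22.86 in.
2XL: 87 / 3.5 = 24.857 → 24.86 in.

XS 19.43 inches; S 22.86 inches; 2XL 24.86 inches.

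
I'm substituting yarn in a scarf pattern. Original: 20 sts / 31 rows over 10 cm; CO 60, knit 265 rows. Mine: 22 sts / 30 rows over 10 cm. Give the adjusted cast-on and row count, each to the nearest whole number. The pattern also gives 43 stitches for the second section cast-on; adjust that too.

Cast on 66 stitches; work 256 rows; second section cast-on 47 stitches.

Stitches: 60 × 22/20 = 66.00 → 66.
Rows: 265 × 30/31 = 256.45 → 256.
second section cast-on: 43 × 22/20 = 47.30 → 47.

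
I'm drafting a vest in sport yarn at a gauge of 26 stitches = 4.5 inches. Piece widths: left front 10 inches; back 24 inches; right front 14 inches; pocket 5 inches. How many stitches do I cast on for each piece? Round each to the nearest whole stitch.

left front 58; back 139; right front 81; pocket 29.

Rate = 26/4.5 = 5.778 sts per in.
left front: 10 × 5.778 = 57.78 → 58.
back: 24 × 5.778 = 138.67 → 139.
right front: 14 × 5.778 = 80.89 → 81.
pocket: 5 × 5.778 = 28.89 → 29.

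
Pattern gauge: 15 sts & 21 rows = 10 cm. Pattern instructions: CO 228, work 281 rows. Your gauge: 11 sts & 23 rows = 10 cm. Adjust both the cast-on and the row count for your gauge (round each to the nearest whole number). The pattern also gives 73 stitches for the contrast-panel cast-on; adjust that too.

Stitches: 228 × 11/15 = 167.20 → 167.
Rows: 281 × 23/21 = 307.76 → 308.
contrast-panel cast-on: 73 × 11/15 = 53.53 → 54.

Cast on 167 stitches; work 308 rows; contrast-panel cast-on 54 stitches.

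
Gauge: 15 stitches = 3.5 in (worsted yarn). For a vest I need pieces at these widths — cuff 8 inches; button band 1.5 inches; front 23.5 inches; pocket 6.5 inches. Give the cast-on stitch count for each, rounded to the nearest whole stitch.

cuff 34; button band 6; front 101; pocket 28.

Rate = 15/3.5 = 4.286 sts per in.
cuff: 8 × 4.286 = 34.29 → 34.
button band: 1.5 × 4.286 = 6.43 → 6.
front: 23.5 × 4.286 = 100.71 → 101.
pocket: 6.5 × 4.286 = 27.86 → 28.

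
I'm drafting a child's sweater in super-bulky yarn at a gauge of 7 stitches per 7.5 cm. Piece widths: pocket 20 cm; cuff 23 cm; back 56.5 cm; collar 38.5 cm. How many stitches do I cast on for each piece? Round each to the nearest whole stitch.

pocket 19; cuff 21; back 53; collar 36.

Rate = 7/7.5 = 0.933 sts per cm.
pocket: 20 × 0.933 = 18.67 → 19.
cuff: 23 × 0.933 = 21.47 → 21.
back: 56.5 × 0.933 = 52.73 → 53.
collar: 38.5 × 0.933 = 35.93 → 36.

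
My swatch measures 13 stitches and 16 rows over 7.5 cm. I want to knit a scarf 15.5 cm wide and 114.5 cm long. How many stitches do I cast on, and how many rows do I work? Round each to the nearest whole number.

Cast on 27 stitches and work 244 rows.

Stitch gauge = 13/7.5 = 1.733 sts/cm; 15.5 × 1.733 = 26.87 → 27 sts.
Row gauge = 16/7.5 = 2.133 rows/cm; 114.5 × 2.133 = 244.27 → 244 rows.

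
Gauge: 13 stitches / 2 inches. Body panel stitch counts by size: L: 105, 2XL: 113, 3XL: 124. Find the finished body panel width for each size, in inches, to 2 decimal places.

L 16.15 inches; 2XL 17.38 inches; 3XL 19.08 inches.

13/2 = 6.5 sts per in.
L: 105 / 6.5 = 16.154 → 16.15 in.
2XL: 113 / 6.5 = 17.385 → 17.38 in.
3XL: 124 / 6.5 = 19.077 → 19.08 in.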